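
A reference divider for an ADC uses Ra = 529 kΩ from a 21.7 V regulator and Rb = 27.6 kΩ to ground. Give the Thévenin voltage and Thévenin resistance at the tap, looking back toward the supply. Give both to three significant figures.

V_th is the open-circuit tap voltage: 21.7 × 27.6/(529 + 27.6) = 1.08 V.
With the supply zeroed, Ra and Rb appear in parallel from the tap: R_th = Ra‖Rb = (529 × 27.6)/556.6 = 26.2 kΩ.

V_th = 1.08 V, R_th = 26.2 kΩ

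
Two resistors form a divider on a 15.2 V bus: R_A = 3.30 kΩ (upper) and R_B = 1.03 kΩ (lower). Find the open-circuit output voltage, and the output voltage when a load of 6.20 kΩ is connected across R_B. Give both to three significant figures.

Open-circuit: V = 15.2 × 1.03/(3.30 + 1.03) = 3.62 V.
With the load, R_B becomes R_B‖R_L = 0.8833 kΩ, so V = 15.2 × 0.8833/4.183 = 3.21 V.

Unloaded: 3.62 V; loaded: 3.21 V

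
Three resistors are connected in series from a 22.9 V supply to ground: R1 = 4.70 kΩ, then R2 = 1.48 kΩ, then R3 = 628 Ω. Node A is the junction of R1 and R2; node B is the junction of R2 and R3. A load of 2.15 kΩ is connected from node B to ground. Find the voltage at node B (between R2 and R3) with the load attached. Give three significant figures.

V ≈ 1.67 V

At node B, R3 is in parallel with the load: R3‖R_L = 486.0 Ω.
Below node A the resistance is R2 + (R3‖R_L) = 1966 Ω, so V_A = 22.9 × 1966/6666 = 6.754 V.
Then V_B = V_A × (R3‖R_L)/(R2 + R3‖R_L) = 6.754 × 486.0/1966 = 1.67 V.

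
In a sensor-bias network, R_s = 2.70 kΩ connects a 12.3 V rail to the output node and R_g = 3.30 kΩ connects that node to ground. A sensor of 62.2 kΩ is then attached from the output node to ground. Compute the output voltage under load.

The load sits in parallel with R_g: R_g‖R_L = (3.30 × 62.2) / (3.30 + 62.2) = 3.134 kΩ.
V_out = 12.3 × 3.134 / (2.70 + 3.134) = 12.3 × 3.134/5.834 = 6.61 V.

V_out ≈ 6.61 V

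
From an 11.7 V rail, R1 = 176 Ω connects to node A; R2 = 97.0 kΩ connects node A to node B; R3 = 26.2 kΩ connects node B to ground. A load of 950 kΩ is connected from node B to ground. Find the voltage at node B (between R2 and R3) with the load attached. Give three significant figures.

V ≈ 2.43 V

At node B, R3 is in parallel with the load: R3‖R_L = 25500 Ω.
Below node A the resistance is R2 + (R3‖R_L) = 122500 Ω, so V_A = 11.7 × 122500/122700 = 11.68 V.
Then V_B = V_A × (R3‖R_L)/(R2 + R3‖R_L) = 11.68 × 25500/122500 = 2.43 V.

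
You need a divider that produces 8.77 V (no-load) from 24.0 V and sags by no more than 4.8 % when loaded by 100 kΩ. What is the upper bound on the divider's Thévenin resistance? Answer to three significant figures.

Loading drop = R_th/(R_th + R_L) ≤ 0.0480, so R_th ≤ R_L · ε/(1−ε) = 100 kΩ × 0.0480/0.9520 = 5.04 kΩ.
(Any R1, R2 with R2/(R1+R2) = 0.365 and R1‖R2 ≤ 5.04 kΩ will meet the spec.)

R_th ≤ 5.04 kΩ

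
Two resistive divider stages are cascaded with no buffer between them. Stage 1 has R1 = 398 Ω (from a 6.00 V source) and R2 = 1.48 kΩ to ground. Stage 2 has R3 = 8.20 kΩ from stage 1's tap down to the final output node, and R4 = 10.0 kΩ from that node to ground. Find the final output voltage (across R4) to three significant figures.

V_out ≈ 2.55 V

Stage 2 presents R3+R4 = 18200 Ω as a load on stage 1's tap.
Stage 1's lower leg becomes R2‖(R3+R4) = 1369 Ω, so V_mid = 6.00 × 1369/1767 = 4.648 V.
Stage 2 is itself unloaded: V_out = V_mid × R4/(R3+R4) = 4.648 × 10000/18200 = 2.55 V.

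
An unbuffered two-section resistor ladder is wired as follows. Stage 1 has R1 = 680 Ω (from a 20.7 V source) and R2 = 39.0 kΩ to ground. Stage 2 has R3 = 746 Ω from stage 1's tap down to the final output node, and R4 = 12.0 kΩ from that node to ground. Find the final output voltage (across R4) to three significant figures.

V_out ≈ 18.2 V

Stage 2 presents R3+R4 = 12750 Ω as a load on stage 1's tap.
Stage 1's lower leg becomes R2‖(R3+R4) = 9606 Ω, so V_mid = 20.7 × 9606/10290 = 19.33 V.
Stage 2 is itself unloaded: V_out = V_mid × R4/(R3+R4) = 19.33 × 12000/12750 = 18.2 V.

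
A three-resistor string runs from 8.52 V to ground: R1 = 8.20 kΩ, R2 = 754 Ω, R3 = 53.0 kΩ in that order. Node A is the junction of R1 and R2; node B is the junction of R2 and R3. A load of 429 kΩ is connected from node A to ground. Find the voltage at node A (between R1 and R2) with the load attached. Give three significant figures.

Below node A the series string R2+R3 = 53750 Ω sits in parallel with the 429000 Ω load: 47770 Ω.
V_A = 8.52 × 47770/(8200 + 47770) = 7.27 V.

V ≈ 7.27 V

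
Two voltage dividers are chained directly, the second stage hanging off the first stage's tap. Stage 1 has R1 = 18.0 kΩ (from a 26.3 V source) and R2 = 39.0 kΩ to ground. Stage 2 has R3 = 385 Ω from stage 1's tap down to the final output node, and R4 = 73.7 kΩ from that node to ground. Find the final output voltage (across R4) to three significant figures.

Stage 2 presents R3+R4 = 74080 Ω as a load on stage 1's tap.
Stage 1's lower leg becomes R2‖(R3+R4) = 25550 Ω, so V_mid = 26.3 × 25550/43550 = 15.43 V.
Stage 2 is itself unloaded: V_out = V_mid × R4/(R3+R4) = 15.43 × 73700/74080 = 15.3 V.

V_out ≈ 15.3 V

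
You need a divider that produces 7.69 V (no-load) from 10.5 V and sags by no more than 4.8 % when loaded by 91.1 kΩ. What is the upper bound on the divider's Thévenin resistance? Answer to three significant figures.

Loading drop = R_th/(R_th + R_L) ≤ 0.0480, so R_th ≤ R_L · ε/(1−ε) = 91.1 kΩ × 0.0480/0.9520 = 4.59 kΩ.

R_th ≤ 4.59 kΩ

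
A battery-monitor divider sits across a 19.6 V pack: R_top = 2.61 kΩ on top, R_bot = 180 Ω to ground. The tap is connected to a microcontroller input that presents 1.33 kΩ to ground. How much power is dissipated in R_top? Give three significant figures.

Total resistance from the source is R_top + (R_bot‖R_L) = 2769 Ω, so I = 19.6/2769 Ω = 7.080 mA.
P = I²·R_top = (7.080 mA)² × 2.61 kΩ = 131 mW.

P ≈ 131 mW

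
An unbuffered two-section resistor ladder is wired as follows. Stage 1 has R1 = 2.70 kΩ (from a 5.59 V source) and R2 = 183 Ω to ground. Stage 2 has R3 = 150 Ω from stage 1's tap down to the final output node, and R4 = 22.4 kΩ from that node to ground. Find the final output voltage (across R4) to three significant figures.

Stage 2 presents R3+R4 = 22550 Ω as a load on stage 1's tap.
Stage 1's lower leg becomes R2‖(R3+R4) = 181.5 Ω, so V_mid = 5.59 × 181.5/2882 = 0.3522 V.
Stage 2 is itself unloaded: V_out = V_mid × R4/(R3+R4) = 0.3522 × 22400/22550 = 0.350 V.

V_out ≈ 0.350 V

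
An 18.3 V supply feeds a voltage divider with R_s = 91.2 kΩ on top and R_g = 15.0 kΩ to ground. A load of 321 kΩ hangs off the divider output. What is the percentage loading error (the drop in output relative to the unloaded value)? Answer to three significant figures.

3.86 %

The divider's output (Thévenin) resistance is R_s‖R_g = 12.88 kΩ.
Fractional drop under load = R_th/(R_th + R_L) = 12.88 / (12.88 + 321) = 0.03858.
So the output falls by 3.86 %.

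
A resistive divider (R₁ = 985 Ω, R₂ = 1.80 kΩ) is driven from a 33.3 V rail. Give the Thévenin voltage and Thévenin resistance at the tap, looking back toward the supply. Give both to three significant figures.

V_th is the open-circuit tap voltage: 33.3 × 1800/(985 + 1800) = 21.5 V.
With the supply zeroed, R₁ and R₂ appear in parallel from the tap: R_th = R₁‖R₂ = (985 × 1800)/2785 = 637 Ω.

V_th = 21.5 V, R_th = 637 Ω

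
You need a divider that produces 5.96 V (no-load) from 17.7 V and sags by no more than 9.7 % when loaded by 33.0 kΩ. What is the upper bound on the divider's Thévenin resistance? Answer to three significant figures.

R_th ≤ 3.54 kΩ

Loading drop = R_th/(R_th + R_L) ≤ 0.0970, so R_th ≤ R_L · ε/(1−ε) = 33.0 kΩ × 0.0970/0.9030 = 3.54 kΩ.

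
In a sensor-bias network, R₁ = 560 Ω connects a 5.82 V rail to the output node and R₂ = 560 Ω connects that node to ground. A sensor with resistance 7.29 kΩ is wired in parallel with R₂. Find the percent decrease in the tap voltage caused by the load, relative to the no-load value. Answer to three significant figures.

3.70 %

The divider's output (Thévenin) resistance is R₁‖R₂ = 280.0 Ω.
Fractional drop under load = R_th/(R_th + R_L) = 280.0 / (280.0 + 7290) = 0.03699.
So the output falls by 3.70 %.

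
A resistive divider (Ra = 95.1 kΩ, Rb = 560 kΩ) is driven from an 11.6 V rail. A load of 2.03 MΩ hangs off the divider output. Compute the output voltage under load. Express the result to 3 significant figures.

The load sits in parallel with Rb: Rb‖R_L = (560 × 2030) / (560 + 2030) = 438.9 kΩ.
V_out = 11.6 × 438.9 / (95.1 + 438.9) = 11.6 × 438.9/534.0 = 9.53 V.

V_out ≈ 9.53 V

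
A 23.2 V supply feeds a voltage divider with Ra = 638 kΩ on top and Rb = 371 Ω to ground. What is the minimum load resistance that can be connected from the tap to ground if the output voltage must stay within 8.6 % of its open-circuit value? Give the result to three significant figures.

R_L(min) ≈ 3.94 kΩ

Output resistance R_th = Ra‖Rb = (638000 × 371)/638400 = 370.8 Ω.
The fractional drop is R_th/(R_th + R_L); requiring this ≤ 0.0860 gives R_L ≥ R_th(1/0.0860 − 1) = 370.8 × 10.63 = 3.94 kΩ.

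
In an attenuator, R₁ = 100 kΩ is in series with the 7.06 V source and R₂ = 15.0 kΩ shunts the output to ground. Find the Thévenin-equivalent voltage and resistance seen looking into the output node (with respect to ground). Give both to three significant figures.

V_th is the open-circuit tap voltage: 7.06 × 15.0/(100 + 15.0) = 0.921 V.
With the supply zeroed, R₁ and R₂ appear in parallel from the tap: R_th = R₁‖R₂ = (100 × 15.0)/115.0 = 13.0 kΩ.

V_th = 0.921 V, R_th = 13.0 kΩ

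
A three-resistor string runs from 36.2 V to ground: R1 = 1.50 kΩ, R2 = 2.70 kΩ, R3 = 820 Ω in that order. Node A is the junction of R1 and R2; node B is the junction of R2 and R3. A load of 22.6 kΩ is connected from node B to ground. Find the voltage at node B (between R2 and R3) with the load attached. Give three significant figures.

V ≈ 5.74 V

At node B, R3 is in parallel with the load: R3‖R_L = 791.3 Ω.
Below node A the resistance is R2 + (R3‖R_L) = 3491 Ω, so V_A = 36.2 × 3491/4991 = 25.32 V.
Then V_B = V_A × (R3‖R_L)/(R2 + R3‖R_L) = 25.32 × 791.3/3491 = 5.74 V.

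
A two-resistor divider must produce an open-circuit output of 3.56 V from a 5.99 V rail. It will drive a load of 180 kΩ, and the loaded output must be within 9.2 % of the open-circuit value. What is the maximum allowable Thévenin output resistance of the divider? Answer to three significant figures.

Loading drop = R_th/(R_th + R_L) ≤ 0.0920, so R_th ≤ R_L · ε/(1−ε) = 180 kΩ × 0.0920/0.9080 = 18.2 kΩ.

R_th ≤ 18.2 kΩ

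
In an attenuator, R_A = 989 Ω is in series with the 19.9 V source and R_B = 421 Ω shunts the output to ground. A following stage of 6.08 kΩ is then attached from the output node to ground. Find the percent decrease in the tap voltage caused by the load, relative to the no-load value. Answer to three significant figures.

4.63 %

The divider's output (Thévenin) resistance is R_A‖R_B = 295.3 Ω.
Fractional drop under load = R_th/(R_th + R_L) = 295.3 / (295.3 + 6080) = 0.04632.
So the output falls by 4.63 %.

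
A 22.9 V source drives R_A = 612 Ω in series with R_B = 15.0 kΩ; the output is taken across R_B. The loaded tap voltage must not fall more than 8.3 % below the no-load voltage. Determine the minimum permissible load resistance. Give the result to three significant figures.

R_L(min) ≈ 6.50 kΩ

Output resistance R_th = R_A‖R_B = (612 × 15000)/15610 = 588.0 Ω.
The fractional drop is R_th/(R_th + R_L); requiring this ≤ 0.0830 gives R_L ≥ R_th(1/0.0830 − 1) = 588.0 × 11.05 = 6.50 kΩ.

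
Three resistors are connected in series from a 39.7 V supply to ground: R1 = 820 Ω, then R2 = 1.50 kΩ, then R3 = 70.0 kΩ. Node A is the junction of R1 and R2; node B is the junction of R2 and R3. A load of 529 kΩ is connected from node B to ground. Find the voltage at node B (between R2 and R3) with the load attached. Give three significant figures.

At node B, R3 is in parallel with the load: R3‖R_L = 61820 Ω.
Below node A the resistance is R2 + (R3‖R_L) = 63320 Ω, so V_A = 39.7 × 63320/64140 = 39.19 V.
Then V_B = V_A × (R3‖R_L)/(R2 + R3‖R_L) = 39.19 × 61820/63320 = 38.3 V.

V ≈ 38.3 V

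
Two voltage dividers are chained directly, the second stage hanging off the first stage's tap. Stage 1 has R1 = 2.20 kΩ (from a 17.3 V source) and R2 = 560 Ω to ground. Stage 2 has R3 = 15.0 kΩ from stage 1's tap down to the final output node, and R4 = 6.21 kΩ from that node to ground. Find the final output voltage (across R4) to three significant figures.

Stage 2 presents R3+R4 = 21210 Ω as a load on stage 1's tap.
Stage 1's lower leg becomes R2‖(R3+R4) = 545.6 Ω, so V_mid = 17.3 × 545.6/2746 = 3.438 V.
Stage 2 is itself unloaded: V_out = V_mid × R4/(R3+R4) = 3.438 × 6210/21210 = 1.01 V.

V_out ≈ 1.01 V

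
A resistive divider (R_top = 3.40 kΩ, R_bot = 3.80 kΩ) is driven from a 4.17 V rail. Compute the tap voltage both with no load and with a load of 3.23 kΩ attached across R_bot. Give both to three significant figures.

Open-circuit: V = 4.17 × 3.80/(3.40 + 3.80) = 2.20 V.
With the load, R_bot becomes R_bot‖R_L = 1.746 kΩ, so V = 4.17 × 1.746/5.146 = 1.41 V.

Unloaded: 2.20 V; loaded: 1.41 V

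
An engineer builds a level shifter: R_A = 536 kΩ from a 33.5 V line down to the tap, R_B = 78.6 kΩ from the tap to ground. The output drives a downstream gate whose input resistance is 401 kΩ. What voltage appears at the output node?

The load sits in parallel with R_B: R_B‖R_L = (78.6 × 401) / (78.6 + 401) = 65.72 kΩ.
V_out = 33.5 × 65.72 / (536 + 65.72) = 33.5 × 65.72/601.7 = 3.66 V.

V_out ≈ 3.66 V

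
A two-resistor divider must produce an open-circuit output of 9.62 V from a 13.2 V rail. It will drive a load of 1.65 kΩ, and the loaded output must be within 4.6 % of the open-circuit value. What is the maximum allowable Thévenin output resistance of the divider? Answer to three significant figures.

R_th ≤ 79.6 Ω

Loading drop = R_th/(R_th + R_L) ≤ 0.0460, so R_th ≤ R_L · ε/(1−ε) = 1.65 kΩ × 0.0460/0.9540 = 79.6 Ω.
(Any R1, R2 with R2/(R1+R2) = 0.729 and R1‖R2 ≤ 79.6 Ω will meet the spec.)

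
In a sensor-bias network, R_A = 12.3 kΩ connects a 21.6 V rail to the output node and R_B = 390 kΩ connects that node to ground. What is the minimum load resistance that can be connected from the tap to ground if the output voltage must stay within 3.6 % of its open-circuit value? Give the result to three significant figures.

R_L(min) ≈ 319 kΩ

Output resistance R_th = R_A‖R_B = (12.3 × 390)/402.3 = 11.92 kΩ.
The fractional drop is R_th/(R_th + R_L); requiring this ≤ 0.0360 gives R_L ≥ R_th(1/0.0360 − 1) = 11.92 × 26.78 = 319 kΩ.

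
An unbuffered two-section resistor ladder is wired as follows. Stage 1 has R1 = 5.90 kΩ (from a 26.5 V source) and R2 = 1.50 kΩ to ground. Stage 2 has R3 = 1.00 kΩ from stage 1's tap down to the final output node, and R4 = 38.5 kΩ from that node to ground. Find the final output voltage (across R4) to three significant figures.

V_out ≈ 5.08 V

Stage 2 presents R3+R4 = 39.50 kΩ as a load on stage 1's tap.
Stage 1's lower leg becomes R2‖(R3+R4) = 1.445 kΩ, so V_mid = 26.5 × 1.445/7.345 = 5.214 V.
Stage 2 is itself unloaded: V_out = V_mid × R4/(R3+R4) = 5.214 × 38.5/39.50 = 5.08 V.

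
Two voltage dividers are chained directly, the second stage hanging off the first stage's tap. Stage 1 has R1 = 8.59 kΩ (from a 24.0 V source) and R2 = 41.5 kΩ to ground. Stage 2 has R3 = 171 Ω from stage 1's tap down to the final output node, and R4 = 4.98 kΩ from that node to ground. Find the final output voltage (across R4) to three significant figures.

Stage 2 presents R3+R4 = 5151 Ω as a load on stage 1's tap.
Stage 1's lower leg becomes R2‖(R3+R4) = 4582 Ω, so V_mid = 24.0 × 4582/13170 = 8.349 V.
Stage 2 is itself unloaded: V_out = V_mid × R4/(R3+R4) = 8.349 × 4980/5151 = 8.07 V.

V_out ≈ 8.07 V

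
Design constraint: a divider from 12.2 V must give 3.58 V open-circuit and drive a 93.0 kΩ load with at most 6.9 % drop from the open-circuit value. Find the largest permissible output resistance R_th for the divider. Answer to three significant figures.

R_th ≤ 6.89 kΩ

Loading drop = R_th/(R_th + R_L) ≤ 0.0690, so R_th ≤ R_L · ε/(1−ε) = 93.0 kΩ × 0.0690/0.9310 = 6.89 kΩ.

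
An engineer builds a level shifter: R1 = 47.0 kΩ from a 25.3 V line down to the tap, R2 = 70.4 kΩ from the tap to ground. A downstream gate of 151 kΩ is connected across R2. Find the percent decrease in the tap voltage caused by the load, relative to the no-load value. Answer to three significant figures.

15.7 %

The divider's output (Thévenin) resistance is R1‖R2 = 28.18 kΩ.
Fractional drop under load = R_th/(R_th + R_L) = 28.18 / (28.18 + 151) = 0.1573.
So the output falls by 15.7 %.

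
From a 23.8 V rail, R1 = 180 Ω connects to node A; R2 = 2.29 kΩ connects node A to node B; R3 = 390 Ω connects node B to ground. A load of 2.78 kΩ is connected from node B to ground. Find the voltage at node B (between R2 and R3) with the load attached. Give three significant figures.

V ≈ 2.89 V

At node B, R3 is in parallel with the load: R3‖R_L = 342.0 Ω.
Below node A the resistance is R2 + (R3‖R_L) = 2632 Ω, so V_A = 23.8 × 2632/2812 = 22.28 V.
Then V_B = V_A × (R3‖R_L)/(R2 + R3‖R_L) = 22.28 × 342.0/2632 = 2.89 V.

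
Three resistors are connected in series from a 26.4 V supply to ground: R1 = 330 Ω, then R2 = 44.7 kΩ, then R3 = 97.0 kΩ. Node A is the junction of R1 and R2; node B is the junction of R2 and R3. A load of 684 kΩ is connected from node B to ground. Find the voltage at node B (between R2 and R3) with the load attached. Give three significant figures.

At node B, R3 is in parallel with the load: R3‖R_L = 84950 Ω.
Below node A the resistance is R2 + (R3‖R_L) = 129700 Ω, so V_A = 26.4 × 129700/130000 = 26.33 V.
Then V_B = V_A × (R3‖R_L)/(R2 + R3‖R_L) = 26.33 × 84950/129700 = 17.3 V.

V ≈ 17.3 V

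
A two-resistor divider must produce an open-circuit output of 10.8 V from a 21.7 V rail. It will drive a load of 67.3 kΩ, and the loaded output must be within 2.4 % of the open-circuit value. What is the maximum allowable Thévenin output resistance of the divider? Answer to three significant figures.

R_th ≤ 1.65 kΩ

Loading drop = R_th/(R_th + R_L) ≤ 0.0240, so R_th ≤ R_L · ε/(1−ε) = 67.3 kΩ × 0.0240/0.9760 = 1.65 kΩ.
(Any R1, R2 with R2/(R1+R2) = 0.498 and R1‖R2 ≤ 1.65 kΩ will meet the spec.)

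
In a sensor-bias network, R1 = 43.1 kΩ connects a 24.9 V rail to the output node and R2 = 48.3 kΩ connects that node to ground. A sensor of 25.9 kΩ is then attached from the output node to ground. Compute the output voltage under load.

The load sits in parallel with R2: R2‖R_L = (48.3 × 25.9) / (48.3 + 25.9) = 16.86 kΩ.
V_out = 24.9 × 16.86 / (43.1 + 16.86) = 24.9 × 16.86/59.96 = 7.00 V.

V_out ≈ 7.00 V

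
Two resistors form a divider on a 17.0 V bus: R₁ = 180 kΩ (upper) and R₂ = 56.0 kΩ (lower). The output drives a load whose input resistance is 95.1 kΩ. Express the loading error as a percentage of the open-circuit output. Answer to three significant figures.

Unloaded V = 17.0 × 56.0/236.0 = 4.034 V.
Loaded: R₂‖R_L = 35.25 kΩ, giving V = 17.0 × 35.25/215.2 = 2.784 V.
Drop = (4.034 − 2.784) / 4.034 = 31.0 %.

31.0 %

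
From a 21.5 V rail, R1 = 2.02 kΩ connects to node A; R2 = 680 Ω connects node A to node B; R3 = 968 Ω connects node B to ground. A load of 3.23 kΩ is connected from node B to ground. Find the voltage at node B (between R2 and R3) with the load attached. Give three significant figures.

V ≈ 4.65 V

At node B, R3 is in parallel with the load: R3‖R_L = 744.8 Ω.
Below node A the resistance is R2 + (R3‖R_L) = 1425 Ω, so V_A = 21.5 × 1425/3445 = 8.893 V.
Then V_B = V_A × (R3‖R_L)/(R2 + R3‖R_L) = 8.893 × 744.8/1425 = 4.65 V.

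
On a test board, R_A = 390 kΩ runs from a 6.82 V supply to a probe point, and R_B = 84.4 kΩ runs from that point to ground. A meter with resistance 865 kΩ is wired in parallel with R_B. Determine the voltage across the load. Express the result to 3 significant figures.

The load sits in parallel with R_B: R_B‖R_L = (84.4 × 865) / (84.4 + 865) = 76.90 kΩ.
V_out = 6.82 × 76.90 / (390 + 76.90) = 6.82 × 76.90/466.9 = 1.12 V.

V_out ≈ 1.12 V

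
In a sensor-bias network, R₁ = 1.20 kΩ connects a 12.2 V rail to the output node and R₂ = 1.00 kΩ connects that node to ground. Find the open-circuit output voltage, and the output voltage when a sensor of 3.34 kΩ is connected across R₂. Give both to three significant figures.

Open-circuit: V = 12.2 × 1.00/(1.20 + 1.00) = 5.55 V.
With the load, R₂ becomes R₂‖R_L = 0.7696 kΩ, so V = 12.2 × 0.7696/1.970 = 4.77 V.

Unloaded: 5.55 V; loaded: 4.77 V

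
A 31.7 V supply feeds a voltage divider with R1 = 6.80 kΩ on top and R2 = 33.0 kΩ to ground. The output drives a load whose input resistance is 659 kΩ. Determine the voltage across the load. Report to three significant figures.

The load sits in parallel with R2: R2‖R_L = (33.0 × 659) / (33.0 + 659) = 31.43 kΩ.
V_out = 31.7 × 31.43 / (6.80 + 31.43) = 31.7 × 31.43/38.23 = 26.1 V.

V_out ≈ 26.1 V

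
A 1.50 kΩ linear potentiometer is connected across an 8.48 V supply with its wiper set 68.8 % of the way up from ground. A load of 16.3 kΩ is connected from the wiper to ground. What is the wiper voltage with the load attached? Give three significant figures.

The wiper splits the pot into (1−α)R = 468.0 Ω above and αR = 1032 Ω below.
Lower section ‖ load = 970.6 Ω.
V_wiper = 8.48 × 970.6/(468.0 + 970.6) = 5.72 V.

V ≈ 5.72 V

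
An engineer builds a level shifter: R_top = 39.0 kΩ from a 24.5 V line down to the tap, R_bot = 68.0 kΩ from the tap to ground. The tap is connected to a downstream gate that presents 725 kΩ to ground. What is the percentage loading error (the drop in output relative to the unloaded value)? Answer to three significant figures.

The divider's output (Thévenin) resistance is R_top‖R_bot = 24.79 kΩ.
Fractional drop under load = R_th/(R_th + R_L) = 24.79 / (24.79 + 725) = 0.03306.
So the output falls by 3.31 %.

3.31 %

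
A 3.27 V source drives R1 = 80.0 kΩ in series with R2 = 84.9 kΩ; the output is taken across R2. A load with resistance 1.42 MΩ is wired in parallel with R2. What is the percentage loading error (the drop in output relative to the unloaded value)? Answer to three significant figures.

2.82 %

The divider's output (Thévenin) resistance is R1‖R2 = 41.19 kΩ.
Fractional drop under load = R_th/(R_th + R_L) = 41.19 / (41.19 + 1420) = 0.02819.
So the output falls by 2.82 %.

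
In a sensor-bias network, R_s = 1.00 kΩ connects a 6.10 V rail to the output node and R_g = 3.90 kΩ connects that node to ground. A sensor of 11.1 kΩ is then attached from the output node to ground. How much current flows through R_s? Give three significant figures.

R_g‖R_L = 2.886 kΩ, so the source sees R_s + R_g‖R_L = 3.886 kΩ.
I = 6.10 V / 3.886 kΩ = 1.57 mA.

I ≈ 1.57 mA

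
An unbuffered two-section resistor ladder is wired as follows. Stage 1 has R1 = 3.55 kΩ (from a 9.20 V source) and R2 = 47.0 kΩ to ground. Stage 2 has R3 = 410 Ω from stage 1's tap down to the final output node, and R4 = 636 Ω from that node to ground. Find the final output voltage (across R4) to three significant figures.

V_out ≈ 1.25 V

Stage 2 presents R3+R4 = 1046 Ω as a load on stage 1's tap.
Stage 1's lower leg becomes R2‖(R3+R4) = 1023 Ω, so V_mid = 9.20 × 1023/4573 = 2.058 V.
Stage 2 is itself unloaded: V_out = V_mid × R4/(R3+R4) = 2.058 × 636/1046 = 1.25 V.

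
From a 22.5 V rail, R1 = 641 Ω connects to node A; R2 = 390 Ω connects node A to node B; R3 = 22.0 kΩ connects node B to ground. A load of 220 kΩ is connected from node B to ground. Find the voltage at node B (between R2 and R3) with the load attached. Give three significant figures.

At node B, R3 is in parallel with the load: R3‖R_L = 20000 Ω.
Below node A the resistance is R2 + (R3‖R_L) = 20390 Ω, so V_A = 22.5 × 20390/21030 = 21.81 V.
Then V_B = V_A × (R3‖R_L)/(R2 + R3‖R_L) = 21.81 × 20000/20390 = 21.4 V.

V ≈ 21.4 V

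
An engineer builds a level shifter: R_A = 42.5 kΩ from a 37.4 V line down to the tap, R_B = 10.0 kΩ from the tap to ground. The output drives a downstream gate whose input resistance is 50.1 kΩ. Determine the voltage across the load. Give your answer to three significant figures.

V_out ≈ 6.13 V

The load sits in parallel with R_B: R_B‖R_L = (10.0 × 50.1) / (10.0 + 50.1) = 8.336 kΩ.
V_out = 37.4 × 8.336 / (42.5 + 8.336) = 37.4 × 8.336/50.84 = 6.13 V.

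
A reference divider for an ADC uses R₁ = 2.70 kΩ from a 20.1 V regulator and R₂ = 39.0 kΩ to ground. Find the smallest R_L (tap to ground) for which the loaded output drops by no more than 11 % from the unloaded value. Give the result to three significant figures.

Output resistance R_th = R₁‖R₂ = (2.70 × 39.0)/41.70 = 2.525 kΩ.
The fractional drop is R_th/(R_th + R_L); requiring this ≤ 0.110 gives R_L ≥ R_th(1/0.110 − 1) = 2.525 × 8.091 = 20.4 kΩ.

R_L(min) ≈ 20.4 kΩ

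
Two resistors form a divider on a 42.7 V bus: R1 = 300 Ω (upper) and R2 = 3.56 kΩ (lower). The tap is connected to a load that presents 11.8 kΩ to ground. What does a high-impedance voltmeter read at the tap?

The load sits in parallel with R2: R2‖R_L = (3560 × 11800) / (3560 + 11800) = 2735 Ω.
V_out = 42.7 × 2735 / (300 + 2735) = 42.7 × 2735/3035 = 38.5 V.

V_out ≈ 38.5 V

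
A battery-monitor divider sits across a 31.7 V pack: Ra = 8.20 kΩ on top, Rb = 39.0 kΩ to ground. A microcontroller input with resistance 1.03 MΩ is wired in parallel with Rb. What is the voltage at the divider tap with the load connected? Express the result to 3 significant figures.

The load sits in parallel with Rb: Rb‖R_L = (39.0 × 1030) / (39.0 + 1030) = 37.58 kΩ.
V_out = 31.7 × 37.58 / (8.20 + 37.58) = 31.7 × 37.58/45.78 = 26.0 V.
(Unloaded it would have been 26.2 V.)

V_out ≈ 26.0 V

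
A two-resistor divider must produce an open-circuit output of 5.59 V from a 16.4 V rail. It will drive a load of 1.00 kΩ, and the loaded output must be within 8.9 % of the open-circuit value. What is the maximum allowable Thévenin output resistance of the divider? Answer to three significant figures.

Loading drop = R_th/(R_th + R_L) ≤ 0.0890, so R_th ≤ R_L · ε/(1−ε) = 1.00 kΩ × 0.0890/0.9110 = 97.7 Ω.
(Any R1, R2 with R2/(R1+R2) = 0.341 and R1‖R2 ≤ 97.7 Ω will meet the spec.)

R_th ≤ 97.7 Ω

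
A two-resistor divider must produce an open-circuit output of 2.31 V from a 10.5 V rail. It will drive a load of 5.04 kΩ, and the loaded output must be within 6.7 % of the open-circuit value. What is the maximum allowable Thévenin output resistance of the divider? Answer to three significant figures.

Loading drop = R_th/(R_th + R_L) ≤ 0.0670, so R_th ≤ R_L · ε/(1−ε) = 5.04 kΩ × 0.0670/0.9330 = 362 Ω.
(Any R1, R2 with R2/(R1+R2) = 0.220 and R1‖R2 ≤ 362 Ω will meet the spec.)

R_th ≤ 362 Ω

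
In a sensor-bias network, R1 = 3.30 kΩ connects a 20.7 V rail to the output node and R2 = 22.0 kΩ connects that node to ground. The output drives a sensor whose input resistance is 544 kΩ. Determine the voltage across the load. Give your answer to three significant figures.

V_out ≈ 17.9 V

The load sits in parallel with R2: R2‖R_L = (22.0 × 544) / (22.0 + 544) = 21.14 kΩ.
V_out = 20.7 × 21.14 / (3.30 + 21.14) = 20.7 × 21.14/24.44 = 17.9 V.
(Unloaded it would have been 18.0 V.)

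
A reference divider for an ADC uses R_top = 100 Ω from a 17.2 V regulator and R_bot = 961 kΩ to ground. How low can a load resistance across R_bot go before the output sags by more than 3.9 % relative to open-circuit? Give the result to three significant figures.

Output resistance R_th = R_top‖R_bot = (100 × 961000)/961100 = 99.99 Ω.
The fractional drop is R_th/(R_th + R_L); requiring this ≤ 0.0390 gives R_L ≥ R_th(1/0.0390 − 1) = 99.99 × 24.64 = 2.46 kΩ.

R_L(min) ≈ 2.46 kΩ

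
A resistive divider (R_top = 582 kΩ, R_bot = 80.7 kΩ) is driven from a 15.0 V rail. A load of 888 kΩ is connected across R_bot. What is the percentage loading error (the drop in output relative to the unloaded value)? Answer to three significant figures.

The divider's output (Thévenin) resistance is R_top‖R_bot = 70.87 kΩ.
Fractional drop under load = R_th/(R_th + R_L) = 70.87 / (70.87 + 888) = 0.07391.
So the output falls by 7.39 %.

7.39 %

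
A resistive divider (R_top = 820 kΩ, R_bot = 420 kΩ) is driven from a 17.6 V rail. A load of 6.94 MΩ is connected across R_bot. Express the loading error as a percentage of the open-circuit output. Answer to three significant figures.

The divider's output (Thévenin) resistance is R_top‖R_bot = 277.7 kΩ.
Fractional drop under load = R_th/(R_th + R_L) = 277.7 / (277.7 + 6940) = 0.03848.
So the output falls by 3.85 %.

3.85 %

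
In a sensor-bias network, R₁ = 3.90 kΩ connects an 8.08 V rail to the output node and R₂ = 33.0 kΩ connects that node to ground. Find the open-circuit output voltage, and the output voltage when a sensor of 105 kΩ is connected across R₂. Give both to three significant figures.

Open-circuit: V = 8.08 × 33.0/(3.90 + 33.0) = 7.23 V.
With the load, R₂ becomes R₂‖R_L = 25.11 kΩ, so V = 8.08 × 25.11/29.01 = 6.99 V.

Unloaded: 7.23 V; loaded: 6.99 V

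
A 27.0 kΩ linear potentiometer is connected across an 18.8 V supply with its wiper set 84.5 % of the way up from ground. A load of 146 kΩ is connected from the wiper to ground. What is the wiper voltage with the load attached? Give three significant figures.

The wiper splits the pot into (1−α)R = 4.185 kΩ above and αR = 22.82 kΩ below.
Lower section ‖ load = 19.73 kΩ.
V_wiper = 18.8 × 19.73/(4.185 + 19.73) = 15.5 V.

V ≈ 15.5 V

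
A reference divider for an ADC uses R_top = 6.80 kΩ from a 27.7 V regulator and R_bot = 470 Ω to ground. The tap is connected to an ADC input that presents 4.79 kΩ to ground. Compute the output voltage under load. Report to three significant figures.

The load sits in parallel with R_bot: R_bot‖R_L = (470 × 4790) / (470 + 4790) = 428.0 Ω.
V_out = 27.7 × 428.0 / (6800 + 428.0) = 27.7 × 428.0/7228 = 1.64 V.
(Unloaded it would have been 1.79 V.)

V_out ≈ 1.64 V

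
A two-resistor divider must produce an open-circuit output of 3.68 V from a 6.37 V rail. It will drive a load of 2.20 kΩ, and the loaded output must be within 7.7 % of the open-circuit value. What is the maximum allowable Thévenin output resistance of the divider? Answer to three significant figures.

Loading drop = R_th/(R_th + R_L) ≤ 0.0770, so R_th ≤ R_L · ε/(1−ε) = 2.20 kΩ × 0.0770/0.9230 = 184 Ω.
(Any R1, R2 with R2/(R1+R2) = 0.578 and R1‖R2 ≤ 184 Ω will meet the spec.)

R_th ≤ 184 Ω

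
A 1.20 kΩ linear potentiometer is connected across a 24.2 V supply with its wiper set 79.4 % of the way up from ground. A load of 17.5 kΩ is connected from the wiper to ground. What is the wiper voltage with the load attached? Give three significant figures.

V ≈ 19.0 V

The wiper splits the pot into (1−α)R = 247.2 Ω above and αR = 952.8 Ω below.
Lower section ‖ load = 903.6 Ω.
V_wiper = 24.2 × 903.6/(247.2 + 903.6) = 19.0 V.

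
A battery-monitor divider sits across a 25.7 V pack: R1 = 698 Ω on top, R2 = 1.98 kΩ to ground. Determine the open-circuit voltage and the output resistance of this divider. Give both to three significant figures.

V_th is the open-circuit tap voltage: 25.7 × 1980/(698 + 1980) = 19.0 V.
With the supply zeroed, R1 and R2 appear in parallel from the tap: R_th = R1‖R2 = (698 × 1980)/2678 = 516 Ω.

V_th = 19.0 V, R_th = 516 Ω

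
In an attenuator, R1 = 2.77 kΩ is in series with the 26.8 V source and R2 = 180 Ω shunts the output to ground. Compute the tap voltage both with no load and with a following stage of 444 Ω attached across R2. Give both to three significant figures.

Open-circuit: V = 26.8 × 180/(2770 + 180) = 1.64 V.
With the load, R2 becomes R2‖R_L = 128.1 Ω, so V = 26.8 × 128.1/2898 = 1.18 V.

Unloaded: 1.64 V; loaded: 1.18 V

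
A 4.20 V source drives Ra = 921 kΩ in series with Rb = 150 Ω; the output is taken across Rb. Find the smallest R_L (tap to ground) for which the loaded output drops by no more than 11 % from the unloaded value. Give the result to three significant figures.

Output resistance R_th = Ra‖Rb = (921000 × 150)/921200 = 150.0 Ω.
The fractional drop is R_th/(R_th + R_L); requiring this ≤ 0.110 gives R_L ≥ R_th(1/0.110 − 1) = 150.0 × 8.091 = 1.21 kΩ.

R_L(min) ≈ 1.21 kΩ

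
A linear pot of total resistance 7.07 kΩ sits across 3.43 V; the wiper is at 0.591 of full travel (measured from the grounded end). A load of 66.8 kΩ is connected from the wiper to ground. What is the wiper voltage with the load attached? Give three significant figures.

V ≈ 1.98 V

The wiper splits the pot into (1−α)R = 2.892 kΩ above and αR = 4.178 kΩ below.
Lower section ‖ load = 3.932 kΩ.
V_wiper = 3.43 × 3.932/(2.892 + 3.932) = 1.98 V.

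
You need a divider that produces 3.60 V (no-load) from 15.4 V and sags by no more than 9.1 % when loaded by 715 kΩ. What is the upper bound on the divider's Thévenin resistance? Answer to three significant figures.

Loading drop = R_th/(R_th + R_L) ≤ 0.0910, so R_th ≤ R_L · ε/(1−ε) = 715 kΩ × 0.0910/0.9090 = 71.6 kΩ.
(Any R1, R2 with R2/(R1+R2) = 0.234 and R1‖R2 ≤ 71.6 kΩ will meet the spec.)

R_th ≤ 71.6 kΩ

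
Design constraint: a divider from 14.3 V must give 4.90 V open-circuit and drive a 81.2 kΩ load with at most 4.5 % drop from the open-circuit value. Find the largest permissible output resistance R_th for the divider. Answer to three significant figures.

Loading drop = R_th/(R_th + R_L) ≤ 0.0450, so R_th ≤ R_L · ε/(1−ε) = 81.2 kΩ × 0.0450/0.9550 = 3.83 kΩ.

R_th ≤ 3.83 kΩ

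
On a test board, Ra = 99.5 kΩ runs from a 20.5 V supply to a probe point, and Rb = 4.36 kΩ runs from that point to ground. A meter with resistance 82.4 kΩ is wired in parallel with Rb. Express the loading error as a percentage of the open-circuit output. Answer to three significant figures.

4.82 %

The divider's output (Thévenin) resistance is Ra‖Rb = 4.177 kΩ.
Fractional drop under load = R_th/(R_th + R_L) = 4.177 / (4.177 + 82.4) = 0.04825.
So the output falls by 4.82 %.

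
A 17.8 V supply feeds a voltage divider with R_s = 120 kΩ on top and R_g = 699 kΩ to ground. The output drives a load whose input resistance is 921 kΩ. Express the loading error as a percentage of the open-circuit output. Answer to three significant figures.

10.0 %

The divider's output (Thévenin) resistance is R_s‖R_g = 102.4 kΩ.
Fractional drop under load = R_th/(R_th + R_L) = 102.4 / (102.4 + 921) = 0.1001.
So the output falls by 10.0 %.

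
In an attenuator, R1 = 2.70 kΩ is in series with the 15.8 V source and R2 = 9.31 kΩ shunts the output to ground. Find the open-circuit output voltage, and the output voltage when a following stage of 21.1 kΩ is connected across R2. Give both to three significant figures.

Open-circuit: V = 15.8 × 9.31/(2.70 + 9.31) = 12.2 V.
With the load, R2 becomes R2‖R_L = 6.460 kΩ, so V = 15.8 × 6.460/9.160 = 11.1 V.

Unloaded: 12.2 V; loaded: 11.1 V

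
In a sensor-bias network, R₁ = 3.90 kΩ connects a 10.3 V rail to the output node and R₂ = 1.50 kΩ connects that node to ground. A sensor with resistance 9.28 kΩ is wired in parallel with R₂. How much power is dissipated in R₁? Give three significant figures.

Total resistance from the source is R₁ + (R₂‖R_L) = 5.191 kΩ, so I = 10.3/5.191 kΩ = 1.984 mA.
P = I²·R₁ = (1.984 mA)² × 3.90 kΩ = 15.4 mW.

P ≈ 15.4 mW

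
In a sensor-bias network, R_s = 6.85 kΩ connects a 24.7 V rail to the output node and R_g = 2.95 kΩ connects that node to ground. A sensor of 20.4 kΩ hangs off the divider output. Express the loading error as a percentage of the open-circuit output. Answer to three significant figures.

Unloaded V = 24.7 × 2.95/9.800 = 7.4352 V.
Loaded: R_g‖R_L = 2.577 kΩ, giving V = 24.7 × 2.577/9.427 = 6.7527 V.
Drop = (7.4352 − 6.7527) / 7.4352 = 9.18 %.

9.18 %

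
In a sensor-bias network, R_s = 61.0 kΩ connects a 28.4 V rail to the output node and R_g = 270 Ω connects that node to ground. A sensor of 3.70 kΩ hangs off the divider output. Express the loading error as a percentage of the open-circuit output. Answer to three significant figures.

6.77 %

The divider's output (Thévenin) resistance is R_s‖R_g = 268.8 Ω.
Fractional drop under load = R_th/(R_th + R_L) = 268.8 / (268.8 + 3700) = 0.06773.
So the output falls by 6.77 %.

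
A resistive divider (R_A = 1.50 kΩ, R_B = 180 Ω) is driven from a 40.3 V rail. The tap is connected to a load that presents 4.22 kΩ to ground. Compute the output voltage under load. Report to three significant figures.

V_out ≈ 4.16 V

The load sits in parallel with R_B: R_B‖R_L = (180 × 4220) / (180 + 4220) = 172.6 Ω.
V_out = 40.3 × 172.6 / (1500 + 172.6) = 40.3 × 172.6/1673 = 4.16 V.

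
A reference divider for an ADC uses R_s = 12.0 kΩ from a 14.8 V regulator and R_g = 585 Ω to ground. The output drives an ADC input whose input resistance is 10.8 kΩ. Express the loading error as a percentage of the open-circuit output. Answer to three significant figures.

The divider's output (Thévenin) resistance is R_s‖R_g = 557.8 Ω.
Fractional drop under load = R_th/(R_th + R_L) = 557.8 / (557.8 + 10800) = 0.04911.
So the output falls by 4.91 %.

4.91 %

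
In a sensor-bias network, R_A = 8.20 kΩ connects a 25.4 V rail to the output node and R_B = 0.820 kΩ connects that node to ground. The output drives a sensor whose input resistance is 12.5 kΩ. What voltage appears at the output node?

The load sits in parallel with R_B: R_B‖R_L = (820 × 12500) / (820 + 12500) = 769.5 Ω.
V_out = 25.4 × 769.5 / (8200 + 769.5) = 25.4 × 769.5/8970 = 2.18 V.
(Unloaded it would have been 2.31 V.)

V_out ≈ 2.18 V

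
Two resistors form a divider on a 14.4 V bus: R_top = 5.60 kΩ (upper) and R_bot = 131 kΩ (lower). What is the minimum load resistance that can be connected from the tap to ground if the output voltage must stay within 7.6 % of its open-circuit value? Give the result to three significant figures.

R_L(min) ≈ 65.3 kΩ

Output resistance R_th = R_top‖R_bot = (5.60 × 131)/136.6 = 5.370 kΩ.
The fractional drop is R_th/(R_th + R_L); requiring this ≤ 0.0760 gives R_L ≥ R_th(1/0.0760 − 1) = 5.370 × 12.16 = 65.3 kΩ.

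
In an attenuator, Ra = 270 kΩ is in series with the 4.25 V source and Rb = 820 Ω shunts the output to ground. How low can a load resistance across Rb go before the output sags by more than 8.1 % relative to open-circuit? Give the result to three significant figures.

Output resistance R_th = Ra‖Rb = (270000 × 820)/270800 = 817.5 Ω.
The fractional drop is R_th/(R_th + R_L); requiring this ≤ 0.0810 gives R_L ≥ R_th(1/0.0810 − 1) = 817.5 × 11.35 = 9.28 kΩ.

R_L(min) ≈ 9.28 kΩ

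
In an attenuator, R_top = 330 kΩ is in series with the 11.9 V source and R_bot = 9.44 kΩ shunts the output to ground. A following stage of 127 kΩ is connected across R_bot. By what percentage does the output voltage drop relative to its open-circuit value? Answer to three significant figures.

6.74 %

The divider's output (Thévenin) resistance is R_top‖R_bot = 9.177 kΩ.
Fractional drop under load = R_th/(R_th + R_L) = 9.177 / (9.177 + 127) = 0.06739.
So the output falls by 6.74 %.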